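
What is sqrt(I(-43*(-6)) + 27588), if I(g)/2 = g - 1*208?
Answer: 2*sqrt(6922) ≈ 166.40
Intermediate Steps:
I(g) = -416 + 2*g (I(g) = 2*(g - 1*208) = 2*(g - 208) = 2*(-208 + g) = -416 + 2*g)
sqrt(I(-43*(-6)) + 27588) = sqrt((-416 + 2*(-43*(-6))) + 27588) = sqrt((-416 + 2*258) + 27588) = sqrt((-416 + 516) + 27588) = sqrt(100 + 27588) = sqrt(27688) = 2*sqrt(6922)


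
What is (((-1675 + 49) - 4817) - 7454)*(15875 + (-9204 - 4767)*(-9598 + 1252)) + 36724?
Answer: -1620638099653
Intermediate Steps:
(((-1675 + 49) - 4817) - 7454)*(15875 + (-9204 - 4767)*(-9598 + 1252)) + 36724 = ((-1626 - 4817) - 7454)*(15875 - 13971*(-8346)) + 36724 = (-6443 - 7454)*(15875 + 116601966) + 36724 = -13897*116617841 + 36724 = -1620638136377 + 36724 = -1620638099653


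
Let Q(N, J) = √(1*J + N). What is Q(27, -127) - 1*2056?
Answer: -2056 + 10*I ≈ -2056.0 + 10.0*I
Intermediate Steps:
Q(N, J) = √(J + N)
Q(27, -127) - 1*2056 = √(-127 + 27) - 1*2056 = √(-100) - 2056 = 10*I - 2056 = -2056 + 10*I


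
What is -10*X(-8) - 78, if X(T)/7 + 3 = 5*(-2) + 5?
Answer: 482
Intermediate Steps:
X(T) = -56 (X(T) = -21 + 7*(5*(-2) + 5) = -21 + 7*(-10 + 5) = -21 + 7*(-5) = -21 - 35 = -56)
-10*X(-8) - 78 = -10*(-56) - 78 = 560 - 78 = 482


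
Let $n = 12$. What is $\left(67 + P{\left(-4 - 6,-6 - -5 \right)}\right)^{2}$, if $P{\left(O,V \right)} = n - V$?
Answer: $6400$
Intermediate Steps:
$P{\left(O,V \right)} = 12 - V$
$\left(67 + P{\left(-4 - 6,-6 - -5 \right)}\right)^{2} = \left(67 + \left(12 - \left(-6 - -5\right)\right)\right)^{2} = \left(67 + \left(12 - \left(-6 + 5\right)\right)\right)^{2} = \left(67 + \left(12 - -1\right)\right)^{2} = \left(67 + \left(12 + 1\right)\right)^{2} = \left(67 + 13\right)^{2} = 80^{2} = 6400$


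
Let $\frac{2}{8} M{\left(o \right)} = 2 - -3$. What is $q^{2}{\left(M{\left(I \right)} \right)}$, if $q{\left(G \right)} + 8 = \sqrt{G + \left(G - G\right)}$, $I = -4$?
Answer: $84 - 32 \sqrt{5} \approx 12.446$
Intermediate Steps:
$M{\left(o \right)} = 20$ ($M{\left(o \right)} = 4 \left(2 - -3\right) = 4 \left(2 + 3\right) = 4 \cdot 5 = 20$)
$q{\left(G \right)} = -8 + \sqrt{G}$ ($q{\left(G \right)} = -8 + \sqrt{G + \left(G - G\right)} = -8 + \sqrt{G + 0} = -8 + \sqrt{G}$)
$q^{2}{\left(M{\left(I \right)} \right)} = \left(-8 + \sqrt{20}\right)^{2} = \left(-8 + 2 \sqrt{5}\right)^{2}$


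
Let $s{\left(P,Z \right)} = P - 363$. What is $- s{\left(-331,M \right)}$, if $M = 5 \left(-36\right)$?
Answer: $694$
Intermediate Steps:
$M = -180$
$s{\left(P,Z \right)} = -363 + P$
$- s{\left(-331,M \right)} = - (-363 - 331) = \left(-1\right) \left(-694\right) = 694$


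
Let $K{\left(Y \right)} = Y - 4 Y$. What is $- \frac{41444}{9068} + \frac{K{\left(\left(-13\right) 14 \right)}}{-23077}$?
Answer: $- \frac{240338579}{52315559} \approx -4.594$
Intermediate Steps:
$K{\left(Y \right)} = - 3 Y$
$- \frac{41444}{9068} + \frac{K{\left(\left(-13\right) 14 \right)}}{-23077} = - \frac{41444}{9068} + \frac{\left(-3\right) \left(\left(-13\right) 14\right)}{-23077} = \left(-41444\right) \frac{1}{9068} + \left(-3\right) \left(-182\right) \left(- \frac{1}{23077}\right) = - \frac{10361}{2267} + 546 \left(- \frac{1}{23077}\right) = - \frac{10361}{2267} - \frac{546}{23077} = - \frac{240338579}{52315559}$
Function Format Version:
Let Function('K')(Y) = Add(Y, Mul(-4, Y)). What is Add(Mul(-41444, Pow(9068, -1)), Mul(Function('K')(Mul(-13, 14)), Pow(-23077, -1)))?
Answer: Rational(-240338579, 52315559) ≈ -4.5940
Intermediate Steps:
Function('K')(Y) = Mul(-3, Y)
Add(Mul(-41444, Pow(9068, -1)), Mul(Function('K')(Mul(-13, 14)), Pow(-23077, -1))) = Add(Mul(-41444, Pow(9068, -1)), Mul(Mul(-3, Mul(-13, 14)), Pow(-23077, -1))) = Add(Mul(-41444, Rational(1, 9068)), Mul(Mul(-3, -182), Rational(-1, 23077))) = Add(Rational(-10361, 2267), Mul(546, Rational(-1, 23077))) = Add(Rational(-10361, 2267), Rational(-546, 23077)) = Rational(-240338579, 52315559)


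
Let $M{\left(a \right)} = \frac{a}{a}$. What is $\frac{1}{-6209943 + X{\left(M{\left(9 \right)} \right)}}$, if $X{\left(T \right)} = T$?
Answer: $- \frac{1}{6209942} \approx -1.6103 \cdot 10^{-7}$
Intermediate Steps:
$M{\left(a \right)} = 1$
$\frac{1}{-6209943 + X{\left(M{\left(9 \right)} \right)}} = \frac{1}{-6209943 + 1} = \frac{1}{-6209942} = - \frac{1}{6209942}$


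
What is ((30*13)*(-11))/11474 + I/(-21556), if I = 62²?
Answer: -17072662/30916693 ≈ -0.55221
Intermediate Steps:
I = 3844
((30*13)*(-11))/11474 + I/(-21556) = ((30*13)*(-11))/11474 + 3844/(-21556) = (390*(-11))*(1/11474) + 3844*(-1/21556) = -4290*1/11474 - 961/5389 = -2145/5737 - 961/5389 = -17072662/30916693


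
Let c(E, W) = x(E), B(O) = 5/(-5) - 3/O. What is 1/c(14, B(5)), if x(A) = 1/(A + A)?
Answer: 28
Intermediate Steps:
x(A) = 1/(2*A)
B(O) = -1 - 3/O (B(O) = 5*(-⅕) - 3/O = -1 - 3/O)
c(E, W) = 1/(2*E)
1/c(14, B(5)) = 1/((½)/14) = 1/((½)*(1/14)) = 1/(1/28) = 28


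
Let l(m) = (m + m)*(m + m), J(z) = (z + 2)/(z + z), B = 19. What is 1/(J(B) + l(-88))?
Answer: 38/1177109 ≈ 3.2282e-5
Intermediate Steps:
J(z) = (2 + z)/(2*z) (J(z) = (2 + z)/((2*z)) = (2 + z)*(1/(2*z)) = (2 + z)/(2*z))
l(m) = 4*m² (l(m) = (2*m)*(2*m) = 4*m²)
1/(J(B) + l(-88)) = 1/((½)*(2 + 19)/19 + 4*(-88)²) = 1/((½)*(1/19)*21 + 4*7744) = 1/(21/38 + 30976) = 1/(1177109/38) = 38/1177109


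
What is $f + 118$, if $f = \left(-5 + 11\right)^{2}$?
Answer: $154$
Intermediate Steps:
$f = 36$ ($f = 6^{2} = 36$)
$f + 118 = 36 + 118 = 154$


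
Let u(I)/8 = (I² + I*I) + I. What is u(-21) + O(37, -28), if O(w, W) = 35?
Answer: 6923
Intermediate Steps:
u(I) = 8*I + 16*I² (u(I) = 8*((I² + I*I) + I) = 8*((I² + I²) + I) = 8*(2*I² + I) = 8*(I + 2*I²) = 8*I + 16*I²)
u(-21) + O(37, -28) = 8*(-21)*(1 + 2*(-21)) + 35 = 8*(-21)*(1 - 42) + 35 = 8*(-21)*(-41) + 35 = 6888 + 35 = 6923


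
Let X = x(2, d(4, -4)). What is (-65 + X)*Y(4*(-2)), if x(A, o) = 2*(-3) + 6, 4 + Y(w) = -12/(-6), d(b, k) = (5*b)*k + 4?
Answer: 130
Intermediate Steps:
d(b, k) = 4 + 5*b*k (d(b, k) = 5*b*k + 4 = 4 + 5*b*k)
Y(w) = -2 (Y(w) = -4 - 12/(-6) = -4 - 12*(-⅙) = -4 + 2 = -2)
x(A, o) = 0 (x(A, o) = -6 + 6 = 0)
X = 0
(-65 + X)*Y(4*(-2)) = (-65 + 0)*(-2) = -65*(-2) = 130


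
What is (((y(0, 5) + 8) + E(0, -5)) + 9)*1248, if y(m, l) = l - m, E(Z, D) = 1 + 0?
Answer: 28704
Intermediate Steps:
E(Z, D) = 1
(((y(0, 5) + 8) + E(0, -5)) + 9)*1248 = ((((5 - 1*0) + 8) + 1) + 9)*1248 = ((((5 + 0) + 8) + 1) + 9)*1248 = (((5 + 8) + 1) + 9)*1248 = ((13 + 1) + 9)*1248 = (14 + 9)*1248 = 23*1248 = 28704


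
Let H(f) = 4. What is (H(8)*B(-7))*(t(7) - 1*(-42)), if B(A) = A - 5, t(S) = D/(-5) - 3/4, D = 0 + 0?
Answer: -1980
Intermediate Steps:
D = 0
t(S) = -3/4 (t(S) = 0/(-5) - 3/4 = 0*(-1/5) - 3*1/4 = 0 - 3/4 = -3/4)
B(A) = -5 + A
(H(8)*B(-7))*(t(7) - 1*(-42)) = (4*(-5 - 7))*(-3/4 - 1*(-42)) = (4*(-12))*(-3/4 + 42) = -48*165/4 = -1980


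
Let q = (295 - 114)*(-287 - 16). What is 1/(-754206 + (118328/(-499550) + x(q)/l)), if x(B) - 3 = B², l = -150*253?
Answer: -63193075/52669024079964 ≈ -1.1998e-6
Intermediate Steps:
q = -54843 (q = 181*(-303) = -54843)
l = -37950
x(B) = 3 + B²
1/(-754206 + (118328/(-499550) + x(q)/l)) = 1/(-754206 + (118328/(-499550) + (3 + (-54843)²)/(-37950))) = 1/(-754206 + (118328*(-1/499550) + (3 + 3007754649)*(-1/37950))) = 1/(-754206 + (-59164/249775 + 3007754652*(-1/37950))) = 1/(-754206 + (-59164/249775 - 501292442/6325)) = 1/(-754206 - 5008427756514/63193075) = 1/(-52669024079964/63193075) = -63193075/52669024079964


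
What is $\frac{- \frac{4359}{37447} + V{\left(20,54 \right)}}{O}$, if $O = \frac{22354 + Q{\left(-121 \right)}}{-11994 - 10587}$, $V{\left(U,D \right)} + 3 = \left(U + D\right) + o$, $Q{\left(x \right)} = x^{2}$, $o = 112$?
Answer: $- \frac{154644668802}{1385351765} \approx -111.63$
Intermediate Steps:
$V{\left(U,D \right)} = 109 + D + U$ ($V{\left(U,D \right)} = -3 + \left(\left(U + D\right) + 112\right) = -3 + \left(\left(D + U\right) + 112\right) = -3 + \left(112 + D + U\right) = 109 + D + U$)
$O = - \frac{36995}{22581}$ ($O = \frac{22354 + \left(-121\right)^{2}}{-11994 - 10587} = \frac{22354 + 14641}{-22581} = 36995 \left(- \frac{1}{22581}\right) = - \frac{36995}{22581} \approx -1.6383$)
$\frac{- \frac{4359}{37447} + V{\left(20,54 \right)}}{O} = \frac{- \frac{4359}{37447} + \left(109 + 54 + 20\right)}{- \frac{36995}{22581}} = \left(\left(-4359\right) \frac{1}{37447} + 183\right) \left(- \frac{22581}{36995}\right) = \left(- \frac{4359}{37447} + 183\right) \left(- \frac{22581}{36995}\right) = \frac{6848442}{37447} \left(- \frac{22581}{36995}\right) = - \frac{154644668802}{1385351765}$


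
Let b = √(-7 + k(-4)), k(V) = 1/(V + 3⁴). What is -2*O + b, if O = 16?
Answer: -32 + I*√41426/77 ≈ -32.0 + 2.6433*I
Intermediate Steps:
k(V) = 1/(81 + V) (k(V) = 1/(V + 81) = 1/(81 + V))
b = I*√41426/77 (b = √(-7 + 1/(81 - 4)) = √(-7 + 1/77) = √(-538/77) = I*√41426/77 ≈ 2.6433*I)
-2*O + b = -2*16 + I*√41426/77 = -32 + I*√41426/77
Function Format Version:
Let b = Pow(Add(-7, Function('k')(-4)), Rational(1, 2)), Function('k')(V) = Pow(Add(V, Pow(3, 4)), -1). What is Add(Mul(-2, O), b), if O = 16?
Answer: Add(-32, Mul(Rational(1, 77), I, Pow(41426, Rational(1, 2)))) ≈ Add(-32.000, Mul(2.6433, I))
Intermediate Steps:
Function('k')(V) = Pow(Add(81, V), -1) (Function('k')(V) = Pow(Add(V, 81), -1) = Pow(Add(81, V), -1))
b = Mul(Rational(1, 77), I, Pow(41426, Rational(1, 2))) (b = Pow(Add(-7, Pow(Add(81, -4), -1)), Rational(1, 2)) = Pow(Add(-7, Pow(77, -1)), Rational(1, 2)) = Pow(Add(-7, Rational(1, 77)), Rational(1, 2)) = Pow(Rational(-538, 77), Rational(1, 2)) = Mul(Rational(1, 77), I, Pow(41426, Rational(1, 2))) ≈ Mul(2.6433, I))
Add(Mul(-2, O), b) = Add(Mul(-2, 16), Mul(Rational(1, 77), I, Pow(41426, Rational(1, 2)))) = Add(-32, Mul(Rational(1, 77), I, Pow(41426, Rational(1, 2))))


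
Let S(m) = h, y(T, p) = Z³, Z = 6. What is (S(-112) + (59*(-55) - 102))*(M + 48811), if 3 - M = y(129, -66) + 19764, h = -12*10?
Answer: -99967478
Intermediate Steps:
y(T, p) = 216 (y(T, p) = 6³ = 216)
h = -120
S(m) = -120
M = -19977 (M = 3 - (216 + 19764) = 3 - 1*19980 = 3 - 19980 = -19977)
(S(-112) + (59*(-55) - 102))*(M + 48811) = (-120 + (59*(-55) - 102))*(-19977 + 48811) = (-120 + (-3245 - 102))*28834 = (-120 - 3347)*28834 = -3467*28834 = -99967478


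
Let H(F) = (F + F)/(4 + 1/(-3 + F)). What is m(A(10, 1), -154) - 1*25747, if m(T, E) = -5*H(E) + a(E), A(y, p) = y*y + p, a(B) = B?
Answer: -1454377/57 ≈ -25515.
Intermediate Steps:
H(F) = 2*F/(4 + 1/(-3 + F)) (H(F) = (2*F)/(4 + 1/(-3 + F)) = 2*F/(4 + 1/(-3 + F)))
A(y, p) = p + y**2 (A(y, p) = y**2 + p = p + y**2)
m(T, E) = E - 10*E*(-3 + E)/(-11 + 4*E) (m(T, E) = -10*E*(-3 + E)/(-11 + 4*E) + E = E - 10*E*(-3 + E)/(-11 + 4*E))
m(A(10, 1), -154) - 1*25747 = -154*(19 - 6*(-154))/(-11 + 4*(-154)) - 1*25747 = -154*(19 + 924)/(-11 - 616) - 25747 = -154*943/(-627) - 25747 = -154*(-1/627)*943 - 25747 = 13202/57 - 25747 = -1454377/57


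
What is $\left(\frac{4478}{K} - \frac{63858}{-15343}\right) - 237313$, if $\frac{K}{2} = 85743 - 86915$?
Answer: $- \frac{4267320928149}{17981996} \approx -2.3731 \cdot 10^{5}$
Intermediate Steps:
$K = -2344$ ($K = 2 \left(85743 - 86915\right) = 2 \left(-1172\right) = -2344$)
$\left(\frac{4478}{K} - \frac{63858}{-15343}\right) - 237313 = \left(\frac{4478}{-2344} - \frac{63858}{-15343}\right) - 237313 = \left(4478 \left(- \frac{1}{2344}\right) - - \frac{63858}{15343}\right) - 237313 = \left(- \frac{2239}{1172} + \frac{63858}{15343}\right) - 237313 = \frac{40488599}{17981996} - 237313 = - \frac{4267320928149}{17981996}$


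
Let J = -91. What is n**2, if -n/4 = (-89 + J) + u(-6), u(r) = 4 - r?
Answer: 462400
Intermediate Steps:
n = 680 (n = -4*((-89 - 91) + (4 - 1*(-6))) = -4*(-180 + (4 + 6)) = -4*(-180 + 10) = -4*(-170) = 680)
n**2 = 680**2 = 462400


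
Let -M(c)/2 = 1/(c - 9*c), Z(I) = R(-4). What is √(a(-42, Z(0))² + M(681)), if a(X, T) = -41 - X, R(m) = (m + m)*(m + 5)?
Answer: 5*√74229/1362 ≈ 1.0002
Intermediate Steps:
R(m) = 2*m*(5 + m) (R(m) = (2*m)*(5 + m) = 2*m*(5 + m))
Z(I) = -8 (Z(I) = 2*(-4)*(5 - 4) = 2*(-4)*1 = -8)
M(c) = 1/(4*c) (M(c) = -2/(c - 9*c) = -2*(-1/(8*c)) = -(-1)/(4*c) = 1/(4*c))
√(a(-42, Z(0))² + M(681)) = √((-41 - 1*(-42))² + (¼)/681) = √((-41 + 42)² + (¼)*(1/681)) = √(1² + 1/2724) = √(1 + 1/2724) = √(2725/2724) = 5*√74229/1362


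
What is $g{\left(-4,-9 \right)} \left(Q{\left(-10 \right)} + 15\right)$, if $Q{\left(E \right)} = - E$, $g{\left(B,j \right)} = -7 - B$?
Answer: $-75$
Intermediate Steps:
$g{\left(-4,-9 \right)} \left(Q{\left(-10 \right)} + 15\right) = \left(-7 - -4\right) \left(\left(-1\right) \left(-10\right) + 15\right) = \left(-7 + 4\right) \left(10 + 15\right) = \left(-3\right) 25 = -75$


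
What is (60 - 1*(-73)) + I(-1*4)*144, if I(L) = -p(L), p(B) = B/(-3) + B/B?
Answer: -203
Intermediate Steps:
p(B) = 1 - B/3 (p(B) = B*(-⅓) + 1 = -B/3 + 1 = 1 - B/3)
I(L) = -1 + L/3 (I(L) = -(1 - L/3) = -1 + L/3)
(60 - 1*(-73)) + I(-1*4)*144 = (60 - 1*(-73)) + (-1 + (-1*4)/3)*144 = (60 + 73) + (-1 + (⅓)*(-4))*144 = 133 + (-1 - 4/3)*144 = 133 - 7/3*144 = 133 - 336 = -203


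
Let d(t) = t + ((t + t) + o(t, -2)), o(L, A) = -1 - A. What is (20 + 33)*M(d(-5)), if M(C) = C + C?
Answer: -1484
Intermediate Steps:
d(t) = 1 + 3*t (d(t) = t + ((t + t) + (-1 - 1*(-2))) = t + (2*t + (-1 + 2)) = t + (2*t + 1) = t + (1 + 2*t) = 1 + 3*t)
M(C) = 2*C
(20 + 33)*M(d(-5)) = (20 + 33)*(2*(1 + 3*(-5))) = 53*(2*(1 - 15)) = 53*(2*(-14)) = 53*(-28) = -1484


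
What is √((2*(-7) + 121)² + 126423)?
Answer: 4*√8617 ≈ 371.31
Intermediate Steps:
√((2*(-7) + 121)² + 126423) = √((-14 + 121)² + 126423) = √(107² + 126423) = √(11449 + 126423) = √137872 = 4*√8617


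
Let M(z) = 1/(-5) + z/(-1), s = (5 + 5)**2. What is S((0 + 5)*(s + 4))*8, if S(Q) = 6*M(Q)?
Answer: -124848/5 ≈ -24970.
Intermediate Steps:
s = 100 (s = 10**2 = 100)
M(z) = -1/5 - z (M(z) = 1*(-1/5) + z*(-1) = -1/5 - z)
S(Q) = -6/5 - 6*Q (S(Q) = 6*(-1/5 - Q) = -6/5 - 6*Q)
S((0 + 5)*(s + 4))*8 = (-6/5 - 6*(0 + 5)*(100 + 4))*8 = (-6/5 - 30*104)*8 = (-6/5 - 6*520)*8 = (-6/5 - 3120)*8 = -15606/5*8 = -124848/5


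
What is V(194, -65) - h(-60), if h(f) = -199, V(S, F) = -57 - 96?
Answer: 46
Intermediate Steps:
V(S, F) = -153
V(194, -65) - h(-60) = -153 - 1*(-199) = -153 + 199 = 46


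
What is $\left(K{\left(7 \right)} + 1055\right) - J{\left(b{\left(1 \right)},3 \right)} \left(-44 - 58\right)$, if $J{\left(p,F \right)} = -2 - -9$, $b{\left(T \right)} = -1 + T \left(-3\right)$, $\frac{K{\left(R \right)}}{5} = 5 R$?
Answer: $1944$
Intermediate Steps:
$K{\left(R \right)} = 25 R$ ($K{\left(R \right)} = 5 \cdot 5 R = 25 R$)
$b{\left(T \right)} = -1 - 3 T$
$J{\left(p,F \right)} = 7$ ($J{\left(p,F \right)} = -2 + 9 = 7$)
$\left(K{\left(7 \right)} + 1055\right) - J{\left(b{\left(1 \right)},3 \right)} \left(-44 - 58\right) = \left(25 \cdot 7 + 1055\right) - 7 \left(-44 - 58\right) = \left(175 + 1055\right) - 7 \left(-102\right) = 1230 - -714 = 1230 + 714 = 1944$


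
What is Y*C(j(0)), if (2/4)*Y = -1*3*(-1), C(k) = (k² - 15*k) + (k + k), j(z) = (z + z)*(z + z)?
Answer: 0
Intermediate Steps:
j(z) = 4*z² (j(z) = (2*z)*(2*z) = 4*z²)
C(k) = k² - 13*k (C(k) = (k² - 15*k) + 2*k = k² - 13*k)
Y = 6 (Y = 2*(-1*3*(-1)) = 2*(-3*(-1)) = 2*3 = 6)
Y*C(j(0)) = 6*((4*0²)*(-13 + 4*0²)) = 6*((4*0)*(-13 + 4*0)) = 6*(0*(-13 + 0)) = 6*(0*(-13)) = 6*0 = 0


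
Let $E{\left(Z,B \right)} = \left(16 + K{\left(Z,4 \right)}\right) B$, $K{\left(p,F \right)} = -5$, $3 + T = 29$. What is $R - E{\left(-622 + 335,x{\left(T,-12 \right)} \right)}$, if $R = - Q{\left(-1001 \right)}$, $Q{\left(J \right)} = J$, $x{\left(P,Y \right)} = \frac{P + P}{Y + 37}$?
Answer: $\frac{24453}{25} \approx 978.12$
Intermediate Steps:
$T = 26$ ($T = -3 + 29 = 26$)
$x{\left(P,Y \right)} = \frac{2 P}{37 + Y}$
$E{\left(Z,B \right)} = 11 B$ ($E{\left(Z,B \right)} = \left(16 - 5\right) B = 11 B$)
$R = 1001$ ($R = \left(-1\right) \left(-1001\right) = 1001$)
$R - E{\left(-622 + 335,x{\left(T,-12 \right)} \right)} = 1001 - 11 \cdot 2 \cdot 26 \frac{1}{37 - 12} = 1001 - 11 \cdot 2 \cdot 26 \cdot \frac{1}{25} = 1001 - 11 \cdot \frac{52}{25} = 1001 - \frac{572}{25} = \frac{24453}{25}$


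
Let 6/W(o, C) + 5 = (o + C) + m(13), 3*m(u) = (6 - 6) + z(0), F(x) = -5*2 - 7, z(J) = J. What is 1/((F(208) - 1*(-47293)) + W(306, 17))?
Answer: 53/2505629 ≈ 2.1152e-5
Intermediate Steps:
F(x) = -17 (F(x) = -10 - 7 = -17)
m(u) = 0 (m(u) = ((6 - 6) + 0)/3 = (0 + 0)/3 = (1/3)*0 = 0)
W(o, C) = 6/(-5 + C + o) (W(o, C) = 6/(-5 + ((o + C) + 0)) = 6/(-5 + ((C + o) + 0)) = 6/(-5 + (C + o)) = 6/(-5 + C + o))
1/((F(208) - 1*(-47293)) + W(306, 17)) = 1/((-17 - 1*(-47293)) + 6/(-5 + 17 + 306)) = 1/((-17 + 47293) + 6/318) = 1/(47276 + 6*(1/318)) = 1/(47276 + 1/53) = 1/(2505629/53) = 53/2505629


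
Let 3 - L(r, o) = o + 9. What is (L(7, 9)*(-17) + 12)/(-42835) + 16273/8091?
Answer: 694893658/346577985 ≈ 2.0050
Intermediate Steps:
L(r, o) = -6 - o (L(r, o) = 3 - (o + 9) = 3 - (9 + o) = 3 + (-9 - o) = -6 - o)
(L(7, 9)*(-17) + 12)/(-42835) + 16273/8091 = ((-6 - 1*9)*(-17) + 12)/(-42835) + 16273/8091 = ((-6 - 9)*(-17) + 12)*(-1/42835) + 16273*(1/8091) = (-15*(-17) + 12)*(-1/42835) + 16273/8091 = (255 + 12)*(-1/42835) + 16273/8091 = 267*(-1/42835) + 16273/8091 = -267/42835 + 16273/8091 = 694893658/346577985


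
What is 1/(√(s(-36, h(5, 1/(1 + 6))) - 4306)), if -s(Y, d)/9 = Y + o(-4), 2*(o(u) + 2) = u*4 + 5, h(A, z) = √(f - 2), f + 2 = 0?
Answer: -I*√15658/7829 ≈ -0.015983*I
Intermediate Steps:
f = -2 (f = -2 + 0 = -2)
h(A, z) = 2*I (h(A, z) = √(-2 - 2) = √(-4) = 2*I)
o(u) = ½ + 2*u (o(u) = -2 + (u*4 + 5)/2 = -2 + (4*u + 5)/2 = -2 + (5 + 4*u)/2 = -2 + (5/2 + 2*u) = ½ + 2*u)
s(Y, d) = 135/2 - 9*Y (s(Y, d) = -9*(Y + (½ + 2*(-4))) = -9*(Y + (½ - 8)) = -9*(Y - 15/2) = -9*(-15/2 + Y) = 135/2 - 9*Y)
1/(√(s(-36, h(5, 1/(1 + 6))) - 4306)) = 1/(√((135/2 - 9*(-36)) - 4306)) = 1/(√((135/2 + 324) - 4306)) = 1/(√(783/2 - 4306)) = 1/(√(-7829/2)) = 1/(I*√15658/2) = -I*√15658/7829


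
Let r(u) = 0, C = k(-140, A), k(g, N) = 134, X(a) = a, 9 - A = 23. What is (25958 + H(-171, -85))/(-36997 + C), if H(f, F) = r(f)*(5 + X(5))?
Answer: -25958/36863 ≈ -0.70417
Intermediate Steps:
A = -14 (A = 9 - 1*23 = 9 - 23 = -14)
C = 134
H(f, F) = 0 (H(f, F) = 0*(5 + 5) = 0*10 = 0)
(25958 + H(-171, -85))/(-36997 + C) = (25958 + 0)/(-36997 + 134) = 25958/(-36863) = 25958*(-1/36863) = -25958/36863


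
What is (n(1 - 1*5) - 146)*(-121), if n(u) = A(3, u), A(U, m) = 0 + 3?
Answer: 17303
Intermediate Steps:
A(U, m) = 3
n(u) = 3
(n(1 - 1*5) - 146)*(-121) = (3 - 146)*(-121) = -143*(-121) = 17303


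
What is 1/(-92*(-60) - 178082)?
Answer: -1/172562 ≈ -5.7950e-6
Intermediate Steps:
1/(-92*(-60) - 178082) = 1/(5520 - 178082) = 1/(-172562) = -1/172562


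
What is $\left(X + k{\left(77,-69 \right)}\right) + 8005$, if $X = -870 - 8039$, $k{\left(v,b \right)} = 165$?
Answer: $-739$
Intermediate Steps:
$X = -8909$ ($X = -870 - 8039 = -8909$)
$\left(X + k{\left(77,-69 \right)}\right) + 8005 = \left(-8909 + 165\right) + 8005 = -8744 + 8005 = -739$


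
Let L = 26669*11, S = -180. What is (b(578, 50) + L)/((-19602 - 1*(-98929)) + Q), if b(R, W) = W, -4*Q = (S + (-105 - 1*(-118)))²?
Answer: 391212/96473 ≈ 4.0551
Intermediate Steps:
Q = -27889/4 (Q = -(-180 + (-105 - 1*(-118)))²/4 = -(-180 + (-105 + 118))²/4 = -(-180 + 13)²/4 = -¼*(-167)² = -¼*27889 = -27889/4 ≈ -6972.3)
L = 293359
(b(578, 50) + L)/((-19602 - 1*(-98929)) + Q) = (50 + 293359)/((-19602 - 1*(-98929)) - 27889/4) = 293409/((-19602 + 98929) - 27889/4) = 293409/(79327 - 27889/4) = 293409/(289419/4) = 293409*(4/289419) = 391212/96473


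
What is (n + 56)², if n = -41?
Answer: 225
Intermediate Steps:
(n + 56)² = (-41 + 56)² = 15² = 225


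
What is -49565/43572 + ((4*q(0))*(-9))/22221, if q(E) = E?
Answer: -49565/43572 ≈ -1.1375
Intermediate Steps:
-49565/43572 + ((4*q(0))*(-9))/22221 = -49565/43572 + ((4*0)*(-9))/22221 = -49565*1/43572 + (0*(-9))*(1/22221) = -49565/43572 + 0*(1/22221) = -49565/43572 + 0 = -49565/43572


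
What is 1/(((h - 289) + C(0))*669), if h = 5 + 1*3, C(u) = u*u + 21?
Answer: -1/173940 ≈ -5.7491e-6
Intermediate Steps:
C(u) = 21 + u² (C(u) = u² + 21 = 21 + u²)
h = 8 (h = 5 + 3 = 8)
1/(((h - 289) + C(0))*669) = 1/(((8 - 289) + (21 + 0²))*669) = (1/669)/(-281 + (21 + 0)) = (1/669)/(-281 + 21) = (1/669)/(-260) = -1/260*1/669 = -1/173940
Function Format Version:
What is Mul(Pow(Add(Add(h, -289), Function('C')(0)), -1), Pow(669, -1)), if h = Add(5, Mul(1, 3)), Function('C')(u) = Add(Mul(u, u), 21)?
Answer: Rational(-1, 173940) ≈ -5.7491e-6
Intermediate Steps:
Function('C')(u) = Add(21, Pow(u, 2)) (Function('C')(u) = Add(Pow(u, 2), 21) = Add(21, Pow(u, 2)))
h = 8 (h = Add(5, 3) = 8)
Mul(Pow(Add(Add(h, -289), Function('C')(0)), -1), Pow(669, -1)) = Mul(Pow(Add(Add(8, -289), Add(21, Pow(0, 2))), -1), Pow(669, -1)) = Mul(Pow(Add(-281, Add(21, 0)), -1), Rational(1, 669)) = Mul(Pow(Add(-281, 21), -1), Rational(1, 669)) = Mul(Pow(-260, -1), Rational(1, 669)) = Mul(Rational(-1, 260), Rational(1, 669)) = Rational(-1, 173940)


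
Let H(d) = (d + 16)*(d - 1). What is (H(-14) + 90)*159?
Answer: 9540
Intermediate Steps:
H(d) = (-1 + d)*(16 + d) (H(d) = (16 + d)*(-1 + d) = (-1 + d)*(16 + d))
(H(-14) + 90)*159 = ((-16 + (-14)² + 15*(-14)) + 90)*159 = ((-16 + 196 - 210) + 90)*159 = (-30 + 90)*159 = 60*159 = 9540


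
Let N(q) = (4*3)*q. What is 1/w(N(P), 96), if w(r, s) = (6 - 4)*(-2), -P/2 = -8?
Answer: -¼ ≈ -0.25000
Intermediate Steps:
P = 16 (P = -2*(-8) = 16)
N(q) = 12*q
w(r, s) = -4 (w(r, s) = 2*(-2) = -4)
1/w(N(P), 96) = 1/(-4) = -¼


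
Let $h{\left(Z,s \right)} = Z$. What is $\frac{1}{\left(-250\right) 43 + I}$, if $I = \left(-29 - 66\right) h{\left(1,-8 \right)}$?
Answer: $- \frac{1}{10845} \approx -9.2208 \cdot 10^{-5}$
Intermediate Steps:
$I = -95$ ($I = \left(-29 - 66\right) 1 = \left(-95\right) 1 = -95$)
$\frac{1}{\left(-250\right) 43 + I} = \frac{1}{\left(-250\right) 43 - 95} = \frac{1}{-10750 - 95} = \frac{1}{-10845} = - \frac{1}{10845}$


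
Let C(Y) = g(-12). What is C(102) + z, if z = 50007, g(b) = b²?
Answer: 50151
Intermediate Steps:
C(Y) = 144 (C(Y) = (-12)² = 144)
C(102) + z = 144 + 50007 = 50151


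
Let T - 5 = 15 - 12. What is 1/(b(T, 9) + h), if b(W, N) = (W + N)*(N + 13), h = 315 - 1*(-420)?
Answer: 1/1109 ≈ 0.00090171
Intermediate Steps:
h = 735 (h = 315 + 420 = 735)
T = 8 (T = 5 + (15 - 12) = 5 + 3 = 8)
b(W, N) = (13 + N)*(N + W) (b(W, N) = (N + W)*(13 + N) = (13 + N)*(N + W))
1/(b(T, 9) + h) = 1/((9² + 13*9 + 13*8 + 9*8) + 735) = 1/((81 + 117 + 104 + 72) + 735) = 1/(374 + 735) = 1/1109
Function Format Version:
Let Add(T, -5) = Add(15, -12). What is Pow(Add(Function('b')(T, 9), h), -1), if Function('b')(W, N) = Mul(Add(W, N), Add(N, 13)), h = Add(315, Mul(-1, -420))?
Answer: Rational(1, 1109) ≈ 0.00090171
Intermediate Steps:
h = 735 (h = Add(315, 420) = 735)
T = 8 (T = Add(5, Add(15, -12)) = Add(5, 3) = 8)
Function('b')(W, N) = Mul(Add(13, N), Add(N, W)) (Function('b')(W, N) = Mul(Add(N, W), Add(13, N)) = Mul(Add(13, N), Add(N, W)))
Pow(Add(Function('b')(T, 9), h), -1) = Pow(Add(Add(Pow(9, 2), Mul(13, 9), Mul(13, 8), Mul(9, 8)), 735), -1) = Pow(Add(Add(81, 117, 104, 72), 735), -1) = Pow(Add(374, 735), -1) = Pow(1109, -1) = Rational(1, 1109)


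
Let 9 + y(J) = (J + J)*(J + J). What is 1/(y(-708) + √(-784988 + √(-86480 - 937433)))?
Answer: 1/(2005047 + √(-784988 + I*√1023913)) ≈ 4.9874e-7 - 2.2e-10*I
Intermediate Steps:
y(J) = -9 + 4*J² (y(J) = -9 + (J + J)*(J + J) = -9 + (2*J)*(2*J) = -9 + 4*J²)
1/(y(-708) + √(-784988 + √(-86480 - 937433))) = 1/((-9 + 4*(-708)²) + √(-784988 + √(-86480 - 937433))) = 1/((-9 + 4*501264) + √(-784988 + √(-1023913))) = 1/((-9 + 2005056) + √(-784988 + I*√1023913)) = 1/(2005047 + √(-784988 + I*√1023913))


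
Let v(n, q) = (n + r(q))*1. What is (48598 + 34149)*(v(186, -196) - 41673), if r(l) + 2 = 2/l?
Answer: -48063275783/14 ≈ -3.4331e+9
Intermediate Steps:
r(l) = -2 + 2/l
v(n, q) = -2 + n + 2/q (v(n, q) = (n + (-2 + 2/q))*1 = (-2 + n + 2/q)*1 = -2 + n + 2/q)
(48598 + 34149)*(v(186, -196) - 41673) = (48598 + 34149)*((-2 + 186 + 2/(-196)) - 41673) = 82747*((-2 + 186 + 2*(-1/196)) - 41673) = 82747*((-2 + 186 - 1/98) - 41673) = 82747*(18031/98 - 41673) = 82747*(-4065923/98) = -48063275783/14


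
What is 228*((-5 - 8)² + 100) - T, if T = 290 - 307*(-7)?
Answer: 58893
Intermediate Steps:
T = 2439 (T = 290 + 2149 = 2439)
228*((-5 - 8)² + 100) - T = 228*((-5 - 8)² + 100) - 1*2439 = 228*((-13)² + 100) - 2439 = 228*(169 + 100) - 2439 = 228*269 - 2439 = 61332 - 2439 = 58893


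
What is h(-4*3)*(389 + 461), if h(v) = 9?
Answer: 7650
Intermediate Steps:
h(-4*3)*(389 + 461) = 9*(389 + 461) = 9*850 = 7650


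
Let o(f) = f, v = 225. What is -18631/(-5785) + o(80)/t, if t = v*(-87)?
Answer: 14569561/4529655 ≈ 3.2165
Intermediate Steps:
t = -19575 (t = 225*(-87) = -19575)
-18631/(-5785) + o(80)/t = -18631/(-5785) + 80/(-19575) = -18631*(-1/5785) + 80*(-1/19575) = 18631/5785 - 16/3915 = 14569561/4529655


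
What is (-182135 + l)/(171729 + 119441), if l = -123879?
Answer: -153007/145585 ≈ -1.0510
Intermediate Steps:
(-182135 + l)/(171729 + 119441) = (-182135 - 123879)/(171729 + 119441) = -306014/291170 = -306014*1/291170 = -153007/145585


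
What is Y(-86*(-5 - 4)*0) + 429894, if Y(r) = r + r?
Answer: 429894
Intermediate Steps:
Y(r) = 2*r
Y(-86*(-5 - 4)*0) + 429894 = 2*(-86*(-5 - 4)*0) + 429894 = 2*(-(-774)*0) + 429894 = 2*(-86*0) + 429894 = 2*0 + 429894 = 0 + 429894 = 429894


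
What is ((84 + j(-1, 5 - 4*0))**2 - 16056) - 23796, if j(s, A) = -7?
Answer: -33923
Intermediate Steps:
((84 + j(-1, 5 - 4*0))**2 - 16056) - 23796 = ((84 - 7)**2 - 16056) - 23796 = (77**2 - 16056) - 23796 = (5929 - 16056) - 23796 = -10127 - 23796 = -33923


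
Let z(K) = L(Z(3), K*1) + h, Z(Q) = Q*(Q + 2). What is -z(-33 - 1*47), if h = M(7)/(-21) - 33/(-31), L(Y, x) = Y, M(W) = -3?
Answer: -3517/217 ≈ -16.207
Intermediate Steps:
Z(Q) = Q*(2 + Q)
h = 262/217 (h = -3/(-21) - 33/(-31) = -3*(-1/21) - 33*(-1/31) = ⅐ + 33/31 = 262/217 ≈ 1.2074)
z(K) = 3517/217 (z(K) = 3*(2 + 3) + 262/217 = 3*5 + 262/217 = 15 + 262/217 = 3517/217)
-z(-33 - 1*47) = -1*3517/217 = -3517/217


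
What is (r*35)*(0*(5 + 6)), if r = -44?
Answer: 0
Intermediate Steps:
(r*35)*(0*(5 + 6)) = (-44*35)*(0*(5 + 6)) = -0*11 = -1540*0 = 0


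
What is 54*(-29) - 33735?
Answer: -35301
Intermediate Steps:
54*(-29) - 33735 = -1566 - 33735 = -35301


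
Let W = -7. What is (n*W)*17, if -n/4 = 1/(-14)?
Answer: -34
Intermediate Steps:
n = 2/7 (n = -4/(-14) = -4*(-1/14) = 2/7 ≈ 0.28571)
(n*W)*17 = ((2/7)*(-7))*17 = -2*17 = -34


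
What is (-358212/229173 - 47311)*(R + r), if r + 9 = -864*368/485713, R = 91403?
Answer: -160440118115271059850/37104101783 ≈ -4.3240e+9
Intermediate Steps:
r = -4689369/485713 (r = -9 - 864*368/485713 = -9 - 317952*1/485713 = -9 - 317952/485713 = -4689369/485713 ≈ -9.6546)
(-358212/229173 - 47311)*(R + r) = (-358212/229173 - 47311)*(91403 - 4689369/485713) = (-358212*1/229173 - 47311)*(44390935970/485713) = (-119404/76391 - 47311)*(44390935970/485713) = -3614254005/76391*44390935970/485713 = -160440118115271059850/37104101783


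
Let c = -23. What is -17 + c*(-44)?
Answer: 995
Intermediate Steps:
-17 + c*(-44) = -17 - 23*(-44) = -17 + 1012 = 995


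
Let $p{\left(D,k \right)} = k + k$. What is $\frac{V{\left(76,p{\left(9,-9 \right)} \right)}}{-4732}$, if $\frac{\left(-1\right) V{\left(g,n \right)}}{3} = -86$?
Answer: $- \frac{129}{2366} \approx -0.054522$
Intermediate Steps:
$p{\left(D,k \right)} = 2 k$
$V{\left(g,n \right)} = 258$ ($V{\left(g,n \right)} = \left(-3\right) \left(-86\right) = 258$)
$\frac{V{\left(76,p{\left(9,-9 \right)} \right)}}{-4732} = \frac{258}{-4732} = 258 \left(- \frac{1}{4732}\right) = - \frac{129}{2366}$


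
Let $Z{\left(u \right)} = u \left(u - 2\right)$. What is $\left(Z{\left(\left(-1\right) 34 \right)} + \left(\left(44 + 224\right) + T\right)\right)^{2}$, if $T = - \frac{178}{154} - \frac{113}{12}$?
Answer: $\frac{1873720207921}{853776} \approx 2.1946 \cdot 10^{6}$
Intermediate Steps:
$T = - \frac{9769}{924}$ ($T = \left(-178\right) \frac{1}{154} - \frac{113}{12} = - \frac{89}{77} - \frac{113}{12} = - \frac{9769}{924} \approx -10.573$)
$Z{\left(u \right)} = u \left(-2 + u\right)$
$\left(Z{\left(\left(-1\right) 34 \right)} + \left(\left(44 + 224\right) + T\right)\right)^{2} = \left(\left(-1\right) 34 \left(-2 - 34\right) + \left(\left(44 + 224\right) - \frac{9769}{924}\right)\right)^{2} = \left(- 34 \left(-2 - 34\right) + \left(268 - \frac{9769}{924}\right)\right)^{2} = \left(\left(-34\right) \left(-36\right) + \frac{237863}{924}\right)^{2} = \left(1224 + \frac{237863}{924}\right)^{2} = \left(\frac{1368839}{924}\right)^{2} = \frac{1873720207921}{853776}$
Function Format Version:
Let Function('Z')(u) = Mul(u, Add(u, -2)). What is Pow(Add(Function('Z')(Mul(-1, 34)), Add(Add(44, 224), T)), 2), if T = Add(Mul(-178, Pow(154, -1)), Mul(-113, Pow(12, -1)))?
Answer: Rational(1873720207921, 853776) ≈ 2.1946e+6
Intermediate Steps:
T = Rational(-9769, 924) (T = Add(Mul(-178, Rational(1, 154)), Mul(-113, Rational(1, 12))) = Add(Rational(-89, 77), Rational(-113, 12)) = Rational(-9769, 924) ≈ -10.573)
Function('Z')(u) = Mul(u, Add(-2, u))
Pow(Add(Function('Z')(Mul(-1, 34)), Add(Add(44, 224), T)), 2) = Pow(Add(Mul(Mul(-1, 34), Add(-2, Mul(-1, 34))), Add(Add(44, 224), Rational(-9769, 924))), 2) = Pow(Add(Mul(-34, Add(-2, -34)), Add(268, Rational(-9769, 924))), 2) = Pow(Add(Mul(-34, -36), Rational(237863, 924)), 2) = Pow(Add(1224, Rational(237863, 924)), 2) = Pow(Rational(1368839, 924), 2) = Rational(1873720207921, 853776)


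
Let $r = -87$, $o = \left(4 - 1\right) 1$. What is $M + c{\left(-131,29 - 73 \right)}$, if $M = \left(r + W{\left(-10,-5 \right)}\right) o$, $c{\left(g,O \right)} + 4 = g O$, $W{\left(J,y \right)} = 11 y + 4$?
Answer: $5346$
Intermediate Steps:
$W{\left(J,y \right)} = 4 + 11 y$
$o = 3$ ($o = 3 \cdot 1 = 3$)
$c{\left(g,O \right)} = -4 + O g$ ($c{\left(g,O \right)} = -4 + g O = -4 + O g$)
$M = -414$ ($M = \left(-87 + \left(4 + 11 \left(-5\right)\right)\right) 3 = \left(-87 + \left(4 - 55\right)\right) 3 = \left(-87 - 51\right) 3 = \left(-138\right) 3 = -414$)
$M + c{\left(-131,29 - 73 \right)} = -414 - \left(4 - \left(29 - 73\right) \left(-131\right)\right) = -414 - -5760 = -414 + \left(-4 + 5764\right) = -414 + 5760 = 5346$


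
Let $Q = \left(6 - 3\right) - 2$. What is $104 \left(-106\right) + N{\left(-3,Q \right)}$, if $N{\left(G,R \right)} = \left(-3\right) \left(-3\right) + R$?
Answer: $-11014$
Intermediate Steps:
$Q = 1$ ($Q = 3 - 2 = 1$)
$N{\left(G,R \right)} = 9 + R$
$104 \left(-106\right) + N{\left(-3,Q \right)} = 104 \left(-106\right) + \left(9 + 1\right) = -11024 + 10 = -11014$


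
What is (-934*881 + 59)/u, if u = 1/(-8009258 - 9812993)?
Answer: 14664059011545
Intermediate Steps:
u = -1/17822251 (u = 1/(-17822251) = -1/17822251 ≈ -5.6110e-8)
(-934*881 + 59)/u = (-934*881 + 59)/(-1/17822251) = (-822854 + 59)*(-17822251) = -822795*(-17822251) = 14664059011545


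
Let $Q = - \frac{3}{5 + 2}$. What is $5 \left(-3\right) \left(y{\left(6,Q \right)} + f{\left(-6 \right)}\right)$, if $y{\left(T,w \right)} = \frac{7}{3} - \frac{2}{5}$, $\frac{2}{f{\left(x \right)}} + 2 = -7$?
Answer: $- \frac{77}{3} \approx -25.667$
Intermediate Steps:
$Q = - \frac{3}{7} \approx -0.42857$
$f{\left(x \right)} = - \frac{2}{9}$ ($f{\left(x \right)} = \frac{2}{-2 - 7} = \frac{2}{-9} = 2 \left(- \frac{1}{9}\right) = - \frac{2}{9}$)
$y{\left(T,w \right)} = \frac{29}{15}$ ($y{\left(T,w \right)} = 7 \cdot \frac{1}{3} - \frac{2}{5} = \frac{7}{3} - \frac{2}{5} = \frac{29}{15}$)
$5 \left(-3\right) \left(y{\left(6,Q \right)} + f{\left(-6 \right)}\right) = 5 \left(-3\right) \left(\frac{29}{15} - \frac{2}{9}\right) = \left(-15\right) \frac{77}{45} = - \frac{77}{3}$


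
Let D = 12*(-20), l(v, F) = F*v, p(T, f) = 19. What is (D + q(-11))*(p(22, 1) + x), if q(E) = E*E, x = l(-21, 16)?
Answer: 37723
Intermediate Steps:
x = -336 (x = 16*(-21) = -336)
q(E) = E²
D = -240
(D + q(-11))*(p(22, 1) + x) = (-240 + (-11)²)*(19 - 336) = (-240 + 121)*(-317) = -119*(-317) = 37723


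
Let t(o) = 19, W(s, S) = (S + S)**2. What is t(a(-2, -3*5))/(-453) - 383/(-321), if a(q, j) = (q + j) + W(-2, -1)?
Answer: 18600/16157 ≈ 1.1512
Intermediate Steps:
W(s, S) = 4*S**2 (W(s, S) = (2*S)**2 = 4*S**2)
a(q, j) = 4 + j + q (a(q, j) = (q + j) + 4*(-1)**2 = (j + q) + 4*1 = (j + q) + 4 = 4 + j + q)
t(a(-2, -3*5))/(-453) - 383/(-321) = 19/(-453) - 383/(-321) = 19*(-1/453) - 383*(-1/321) = -19/453 + 383/321 = 18600/16157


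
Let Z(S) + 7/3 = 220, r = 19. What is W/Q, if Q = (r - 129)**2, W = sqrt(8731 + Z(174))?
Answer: sqrt(80538)/36300 ≈ 0.0078180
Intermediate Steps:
Z(S) = 653/3 (Z(S) = -7/3 + 220 = 653/3)
W = sqrt(80538)/3 (W = sqrt(8731 + 653/3) = sqrt(26846/3) = sqrt(80538)/3 ≈ 94.597)
Q = 12100 (Q = (19 - 129)**2 = (-110)**2 = 12100)
W/Q = (sqrt(80538)/3)/12100 = (sqrt(80538)/3)*(1/12100) = sqrt(80538)/36300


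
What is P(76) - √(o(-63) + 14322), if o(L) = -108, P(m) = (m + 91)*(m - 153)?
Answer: -12859 - √14214 ≈ -12978.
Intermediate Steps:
P(m) = (-153 + m)*(91 + m) (P(m) = (91 + m)*(-153 + m) = (-153 + m)*(91 + m))
P(76) - √(o(-63) + 14322) = (-13923 + 76² - 62*76) - √(-108 + 14322) = (-13923 + 5776 - 4712) - √14214 = -12859 - √14214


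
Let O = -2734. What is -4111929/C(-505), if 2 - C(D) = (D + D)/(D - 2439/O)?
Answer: 629687557511/542 ≈ 1.1618e+9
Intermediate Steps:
C(D) = 2 - 2*D/(2439/2734 + D) (C(D) = 2 - (D + D)/(D - 2439/(-2734)) = 2 - 2*D/(D - 2439*(-1/2734)) = 2 - 2*D/(D + 2439/2734) = 2 - 2*D/(2439/2734 + D))
-4111929/C(-505) = -4111929/(4878/(2439 + 2734*(-505))) = -4111929/(4878/(2439 - 1380670)) = -4111929/(4878/(-1378231)) = -4111929/(4878*(-1/1378231)) = -4111929/(-4878/1378231) = -4111929*(-1378231/4878) = 629687557511/542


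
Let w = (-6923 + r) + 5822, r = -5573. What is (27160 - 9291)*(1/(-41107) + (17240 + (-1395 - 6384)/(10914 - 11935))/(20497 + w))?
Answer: 12934881568458150/580154724281 ≈ 22296.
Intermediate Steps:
w = -6674 (w = (-6923 - 5573) + 5822 = -12496 + 5822 = -6674)
(27160 - 9291)*(1/(-41107) + (17240 + (-1395 - 6384)/(10914 - 11935))/(20497 + w)) = (27160 - 9291)*(1/(-41107) + (17240 + (-1395 - 6384)/(10914 - 11935))/(20497 - 6674)) = 17869*(-1/41107 + (17240 - 7779/(-1021))/13823) = 17869*(-1/41107 + (17240 - 7779*(-1/1021))*(1/13823)) = 17869*(-1/41107 + (17240 + 7779/1021)*(1/13823)) = 17869*(-1/41107 + (17609819/1021)*(1/13823)) = 17869*(-1/41107 + 17609819/14113283) = 17869*(723872716350/580154724281) = 12934881568458150/580154724281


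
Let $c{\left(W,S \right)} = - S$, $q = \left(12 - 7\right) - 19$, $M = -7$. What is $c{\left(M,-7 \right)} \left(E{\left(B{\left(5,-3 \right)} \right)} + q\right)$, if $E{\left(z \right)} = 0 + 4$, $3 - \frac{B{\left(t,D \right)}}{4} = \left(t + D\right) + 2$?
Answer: $-70$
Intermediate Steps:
$B{\left(t,D \right)} = 4 - 4 D - 4 t$ ($B{\left(t,D \right)} = 12 - 4 \left(\left(t + D\right) + 2\right) = 12 - 4 \left(\left(D + t\right) + 2\right) = 12 - 4 \left(2 + D + t\right) = 12 - \left(8 + 4 D + 4 t\right) = 4 - 4 D - 4 t$)
$E{\left(z \right)} = 4$
$q = -14$ ($q = \left(12 - 7\right) - 19 = 5 - 19 = -14$)
$c{\left(M,-7 \right)} \left(E{\left(B{\left(5,-3 \right)} \right)} + q\right) = \left(-1\right) \left(-7\right) \left(4 - 14\right) = 7 \left(-10\right) = -70$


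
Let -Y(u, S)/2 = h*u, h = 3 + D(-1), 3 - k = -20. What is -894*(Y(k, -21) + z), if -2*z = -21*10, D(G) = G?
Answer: -11622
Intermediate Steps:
k = 23 (k = 3 - 1*(-20) = 3 + 20 = 23)
h = 2 (h = 3 - 1 = 2)
Y(u, S) = -4*u
z = 105 (z = -(-21)*10/2 = -½*(-210) = 105)
-894*(Y(k, -21) + z) = -894*(-4*23 + 105) = -894*(-92 + 105) = -894*13 = -11622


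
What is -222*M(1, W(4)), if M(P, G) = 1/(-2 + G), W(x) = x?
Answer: -111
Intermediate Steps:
-222*M(1, W(4)) = -222/(-2 + 4) = -222/2 = -222*½ = -111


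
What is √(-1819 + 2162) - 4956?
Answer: -4956 + 7*√7 ≈ -4937.5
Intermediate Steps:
√(-1819 + 2162) - 4956 = √343 - 4956 = 7*√7 - 4956 = -4956 + 7*√7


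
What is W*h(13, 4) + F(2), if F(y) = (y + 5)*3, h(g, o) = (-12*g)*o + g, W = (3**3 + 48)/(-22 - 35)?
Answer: 15674/19 ≈ 824.95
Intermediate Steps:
W = -25/19 (W = (27 + 48)/(-57) = 75*(-1/57) = -25/19 ≈ -1.3158)
h(g, o) = g - 12*g*o (h(g, o) = -12*g*o + g = g - 12*g*o)
F(y) = 15 + 3*y (F(y) = (5 + y)*3 = 15 + 3*y)
W*h(13, 4) + F(2) = -325*(1 - 12*4)/19 + (15 + 3*2) = -325*(1 - 48)/19 + (15 + 6) = -325*(-47)/19 + 21 = -25/19*(-611) + 21 = 15275/19 + 21 = 15674/19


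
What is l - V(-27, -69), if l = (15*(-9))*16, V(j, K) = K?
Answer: -2091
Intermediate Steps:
l = -2160 (l = -135*16 = -2160)
l - V(-27, -69) = -2160 - 1*(-69) = -2160 + 69 = -2091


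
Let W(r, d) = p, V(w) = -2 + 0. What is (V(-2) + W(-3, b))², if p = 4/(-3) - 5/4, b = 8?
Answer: 3025/144 ≈ 21.007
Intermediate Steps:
V(w) = -2
p = -31/12 (p = 4*(-⅓) - 5*¼ = -4/3 - 5/4 = -31/12 ≈ -2.5833)
W(r, d) = -31/12
(V(-2) + W(-3, b))² = (-2 - 31/12)² = (-55/12)² = 3025/144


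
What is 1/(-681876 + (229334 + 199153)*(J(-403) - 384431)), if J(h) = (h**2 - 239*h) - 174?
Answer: -1/53938196949 ≈ -1.8540e-11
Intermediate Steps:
J(h) = -174 + h**2 - 239*h
1/(-681876 + (229334 + 199153)*(J(-403) - 384431)) = 1/(-681876 + (229334 + 199153)*((-174 + (-403)**2 - 239*(-403)) - 384431)) = 1/(-681876 + 428487*((-174 + 162409 + 96317) - 384431)) = 1/(-681876 + 428487*(258552 - 384431)) = 1/(-681876 + 428487*(-125879)) = 1/(-681876 - 53937515073) = 1/(-53938196949) = -1/53938196949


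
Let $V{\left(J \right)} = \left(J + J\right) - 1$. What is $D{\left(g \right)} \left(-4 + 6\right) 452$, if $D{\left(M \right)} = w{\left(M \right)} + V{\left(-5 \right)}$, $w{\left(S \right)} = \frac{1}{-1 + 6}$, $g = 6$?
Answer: $- \frac{48816}{5} \approx -9763.2$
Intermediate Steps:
$V{\left(J \right)} = -1 + 2 J$ ($V{\left(J \right)} = 2 J - 1 = -1 + 2 J$)
$w{\left(S \right)} = \frac{1}{5}$
$D{\left(M \right)} = - \frac{54}{5}$ ($D{\left(M \right)} = \frac{1}{5} + \left(-1 + 2 \left(-5\right)\right) = \frac{1}{5} - 11 = - \frac{54}{5}$)
$D{\left(g \right)} \left(-4 + 6\right) 452 = - \frac{54 \left(-4 + 6\right)}{5} \cdot 452 = \left(- \frac{54}{5}\right) 2 \cdot 452 = \left(- \frac{108}{5}\right) 452 = - \frac{48816}{5}$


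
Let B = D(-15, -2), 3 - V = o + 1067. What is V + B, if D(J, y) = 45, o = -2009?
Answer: 990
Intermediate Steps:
V = 945 (V = 3 - (-2009 + 1067) = 3 - 1*(-942) = 3 + 942 = 945)
B = 45
V + B = 945 + 45 = 990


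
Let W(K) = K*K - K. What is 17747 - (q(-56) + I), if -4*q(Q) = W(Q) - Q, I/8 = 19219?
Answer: -135193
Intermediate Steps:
I = 153752 (I = 8*19219 = 153752)
W(K) = K² - K
q(Q) = Q/4 - Q*(-1 + Q)/4 (q(Q) = -(Q*(-1 + Q) - Q)/4 = -(-Q + Q*(-1 + Q))/4 = Q/4 - Q*(-1 + Q)/4)
17747 - (q(-56) + I) = 17747 - ((¼)*(-56)*(2 - 1*(-56)) + 153752) = 17747 - ((¼)*(-56)*(2 + 56) + 153752) = 17747 - ((¼)*(-56)*58 + 153752) = 17747 - (-812 + 153752) = 17747 - 1*152940 = 17747 - 152940 = -135193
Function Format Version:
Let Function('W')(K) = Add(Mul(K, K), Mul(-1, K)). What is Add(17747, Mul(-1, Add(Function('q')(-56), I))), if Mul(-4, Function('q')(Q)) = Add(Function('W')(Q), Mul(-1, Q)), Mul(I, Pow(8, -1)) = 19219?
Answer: -135193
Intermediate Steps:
I = 153752 (I = Mul(8, 19219) = 153752)
Function('W')(K) = Add(Pow(K, 2), Mul(-1, K))
Function('q')(Q) = Add(Mul(Rational(1, 4), Q), Mul(Rational(-1, 4), Q, Add(-1, Q))) (Function('q')(Q) = Mul(Rational(-1, 4), Add(Mul(Q, Add(-1, Q)), Mul(-1, Q))) = Mul(Rational(-1, 4), Add(Mul(-1, Q), Mul(Q, Add(-1, Q)))) = Add(Mul(Rational(1, 4), Q), Mul(Rational(-1, 4), Q, Add(-1, Q))))
Add(17747, Mul(-1, Add(Function('q')(-56), I))) = Add(17747, Mul(-1, Add(Mul(Rational(1, 4), -56, Add(2, Mul(-1, -56))), 153752))) = Add(17747, Mul(-1, Add(Mul(Rational(1, 4), -56, Add(2, 56)), 153752))) = Add(17747, Mul(-1, Add(Mul(Rational(1, 4), -56, 58), 153752))) = Add(17747, Mul(-1, Add(-812, 153752))) = Add(17747, Mul(-1, 152940)) = Add(17747, -152940) = -135193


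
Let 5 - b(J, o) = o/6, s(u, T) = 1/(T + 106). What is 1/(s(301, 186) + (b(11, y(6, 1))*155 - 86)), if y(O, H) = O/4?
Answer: 146/94937 ≈ 0.0015379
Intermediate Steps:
s(u, T) = 1/(106 + T)
y(O, H) = O/4 (y(O, H) = O*(¼) = O/4)
b(J, o) = 5 - o/6
1/(s(301, 186) + (b(11, y(6, 1))*155 - 86)) = 1/(1/(106 + 186) + ((5 - 6/24)*155 - 86)) = 1/(1/292 + ((5 - ⅙*3/2)*155 - 86)) = 1/(1/292 + ((5 - ¼)*155 - 86)) = 1/(1/292 + ((19/4)*155 - 86)) = 1/(1/292 + (2945/4 - 86)) = 1/(1/292 + 2601/4) = 1/(94937/146) = 146/94937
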